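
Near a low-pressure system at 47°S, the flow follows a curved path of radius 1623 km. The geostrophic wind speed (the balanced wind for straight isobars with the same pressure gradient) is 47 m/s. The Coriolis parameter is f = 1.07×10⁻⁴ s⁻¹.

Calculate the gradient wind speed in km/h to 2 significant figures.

140 km/h

Around a low, centrifugal force acts outward with Coriolis, so pressure-gradient force balances both:
(1/ρ)|∂P/∂n| = fV + V²/R  →  V² + fR·V − fR·V_g = 0
With fR = 1.07×10⁻⁴ × 1623×10³ m = 174 m/s:
V = [−fR + √((fR)² + 4 fR V_g)]/2 = [−174 + √(174² + 4×174×47)]/2 = 38.5 m/s
Subgeostrophic (V < V_g = 47 m/s), as expected around a low.
Converting: 38.5 m/s × 3.6 = 140 km/h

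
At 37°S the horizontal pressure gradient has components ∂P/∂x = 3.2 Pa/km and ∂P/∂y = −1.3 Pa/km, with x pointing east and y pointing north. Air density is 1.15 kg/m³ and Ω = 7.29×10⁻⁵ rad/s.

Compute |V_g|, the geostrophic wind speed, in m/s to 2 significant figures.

34 m/s

Coriolis parameter at 37°S:
f = 2Ω sin φ = 2 × 7.29×10⁻⁵ × sin 37° = 8.77×10⁻⁵ s⁻¹
In the Southern Hemisphere f is negative: f = −8.77×10⁻⁵ s⁻¹.
Component geostrophic relations (x east, y north):
u_g = −(1/(fρ)) ∂P/∂y,  v_g = (1/(fρ)) ∂P/∂x
u_g = −(−1.3×10⁻³)/(−8.77×10⁻⁵ × 1.15) = −12.9 m/s;  v_g = (3.2×10⁻³)/(−8.77×10⁻⁵ × 1.15) = −31.7 m/s
|V_g| = √(u_g² + v_g²) = 34.2 m/s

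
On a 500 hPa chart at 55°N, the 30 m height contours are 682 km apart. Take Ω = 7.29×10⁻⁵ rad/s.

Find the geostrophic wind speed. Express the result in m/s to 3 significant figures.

Coriolis parameter at 55°N:
f = 2Ω sin φ = 2 × 7.29×10⁻⁵ × sin 55° = 1.19×10⁻⁴ s⁻¹
Height gradient: |∂Z/∂n| = 30 m / 682000 m = 4.40×10⁻⁵
On a pressure surface, geostrophic balance gives V_g = (g/f)|∂Z/∂n|:
V_g = 9.81 × 4.40×10⁻⁵ / 1.19×10⁻⁴ = 3.61 m/s

3.61 m/s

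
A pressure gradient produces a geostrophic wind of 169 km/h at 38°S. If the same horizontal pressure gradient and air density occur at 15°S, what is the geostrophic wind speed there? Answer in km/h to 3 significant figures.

With the same pressure gradient and density, V_g ∝ 1/f ∝ 1/sin φ.
V₂ = V₁ · sin φ₁ / sin φ₂ = 169 × sin 38° / sin 15°
V₂ = 169 × 0.6157/0.2588 = 402 km/h

402 km/h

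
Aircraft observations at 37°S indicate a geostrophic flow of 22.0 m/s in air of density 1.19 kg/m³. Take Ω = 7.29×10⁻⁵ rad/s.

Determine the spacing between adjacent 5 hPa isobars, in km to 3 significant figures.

Coriolis parameter at 37°S:
f = 2Ω sin φ = 2 × 7.29×10⁻⁵ × sin 37° = 8.77×10⁻⁵ s⁻¹
Geostrophic balance rearranged: |∂P/∂n| = f ρ V_g
|∂P/∂n| = 8.77×10⁻⁵ × 1.19 × 22.0 = 2.30×10⁻³ Pa/m
Isobar spacing: Δn = ΔP/|∂P/∂n| = 500 Pa / 2.30×10⁻³ Pa/m = 217661 m ≈ 218 km

218 km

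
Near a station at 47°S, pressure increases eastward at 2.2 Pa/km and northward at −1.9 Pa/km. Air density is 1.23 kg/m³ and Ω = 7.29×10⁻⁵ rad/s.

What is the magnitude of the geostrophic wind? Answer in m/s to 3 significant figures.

22.2 m/s

Coriolis parameter at 47°S:
f = 2Ω sin φ = 2 × 7.29×10⁻⁵ × sin 47° = 1.07×10⁻⁴ s⁻¹
In the Southern Hemisphere f is negative: f = −1.07×10⁻⁴ s⁻¹.
Component geostrophic relations (x east, y north):
u_g = −(1/(fρ)) ∂P/∂y,  v_g = (1/(fρ)) ∂P/∂x
u_g = −(−1.9×10⁻³)/(−1.07×10⁻⁴ × 1.23) = −14.5 m/s;  v_g = (2.2×10⁻³)/(−1.07×10⁻⁴ × 1.23) = −16.8 m/s
|V_g| = √(u_g² + v_g²) = 22.2 m/s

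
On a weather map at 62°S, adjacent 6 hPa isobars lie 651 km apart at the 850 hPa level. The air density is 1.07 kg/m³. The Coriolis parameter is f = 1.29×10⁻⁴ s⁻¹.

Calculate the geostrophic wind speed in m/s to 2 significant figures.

6.7 m/s

Pressure gradient: |∂P/∂n| = 600 Pa / 651000 m = 9.22×10⁻⁴ Pa/m
Geostrophic balance (pressure-gradient force = Coriolis force):
V_g = (1/(fρ)) |∂P/∂n| = 9.22×10⁻⁴ / (1.29×10⁻⁴ × 1.07) = 6.68 m/s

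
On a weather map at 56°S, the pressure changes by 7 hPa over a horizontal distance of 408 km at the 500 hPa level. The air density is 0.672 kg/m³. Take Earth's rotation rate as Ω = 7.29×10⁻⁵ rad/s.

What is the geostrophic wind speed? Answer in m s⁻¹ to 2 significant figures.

Coriolis parameter at 56°S:
f = 2Ω sin φ = 2 × 7.29×10⁻⁵ × sin 56° = 1.21×10⁻⁴ s⁻¹
Pressure gradient: |∂P/∂n| = 700 Pa / 408000 m = 1.72×10⁻³ Pa/m
Geostrophic balance (pressure-gradient force = Coriolis force):
V_g = (1/(fρ)) |∂P/∂n| = 1.72×10⁻³ / (1.21×10⁻⁴ × 0.672) = 21.1 m/s

21 m s⁻¹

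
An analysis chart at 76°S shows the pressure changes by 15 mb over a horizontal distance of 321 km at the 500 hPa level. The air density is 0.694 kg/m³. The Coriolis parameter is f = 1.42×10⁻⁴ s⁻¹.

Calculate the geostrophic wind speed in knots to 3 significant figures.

Pressure gradient: |∂P/∂n| = 1500 Pa / 321000 m = 4.67×10⁻³ Pa/m
Geostrophic balance (pressure-gradient force = Coriolis force):
V_g = (1/(fρ)) |∂P/∂n| = 4.67×10⁻³ / (1.42×10⁻⁴ × 0.694) = 47.4 m/s
Converting: 47.4 m/s × 1.944 = 92.2 knots

92.2 knots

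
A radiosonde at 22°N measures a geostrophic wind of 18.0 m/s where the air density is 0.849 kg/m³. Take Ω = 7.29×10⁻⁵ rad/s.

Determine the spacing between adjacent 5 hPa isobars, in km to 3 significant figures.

Coriolis parameter at 22°N:
f = 2Ω sin φ = 2 × 7.29×10⁻⁵ × sin 22° = 5.46×10⁻⁵ s⁻¹
Geostrophic balance rearranged: |∂P/∂n| = f ρ V_g
|∂P/∂n| = 5.46×10⁻⁵ × 0.849 × 18.0 = 8.35×10⁻⁴ Pa/m
Isobar spacing: Δn = ΔP/|∂P/∂n| = 500 Pa / 8.35×10⁻⁴ Pa/m = 599041 m ≈ 599 km

599 km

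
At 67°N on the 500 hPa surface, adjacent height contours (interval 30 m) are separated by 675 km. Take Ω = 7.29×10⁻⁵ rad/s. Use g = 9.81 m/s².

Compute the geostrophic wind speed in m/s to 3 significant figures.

Coriolis parameter at 67°N:
f = 2Ω sin φ = 2 × 7.29×10⁻⁵ × sin 67° = 1.34×10⁻⁴ s⁻¹
Height gradient: |∂Z/∂n| = 30 m / 675000 m = 4.44×10⁻⁵
On a pressure surface, geostrophic balance gives V_g = (g/f)|∂Z/∂n|:
V_g = 9.81 × 4.44×10⁻⁵ / 1.34×10⁻⁴ = 3.25 m/s

3.25 m/s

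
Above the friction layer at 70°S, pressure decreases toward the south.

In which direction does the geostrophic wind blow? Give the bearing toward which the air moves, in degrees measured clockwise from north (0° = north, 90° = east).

090°

The pressure-gradient force points toward the south (bearing 180°).
Geostrophic balance: in the Southern Hemisphere the Coriolis force deflects motion to the left, so the geostrophic wind blows 90° to the left of the pressure-gradient force (low pressure on the right).
Rotating 180° by 90° counterclockwise gives 090° — the wind blows toward the east.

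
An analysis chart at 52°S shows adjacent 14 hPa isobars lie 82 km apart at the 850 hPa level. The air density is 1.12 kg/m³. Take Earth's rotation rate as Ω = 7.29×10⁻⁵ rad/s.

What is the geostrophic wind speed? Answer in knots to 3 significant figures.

Coriolis parameter at 52°S:
f = 2Ω sin φ = 2 × 7.29×10⁻⁵ × sin 52° = 1.15×10⁻⁴ s⁻¹
Pressure gradient: |∂P/∂n| = 1400 Pa / 82000 m = 1.71×10⁻² Pa/m
Geostrophic balance (pressure-gradient force = Coriolis force):
V_g = (1/(fρ)) |∂P/∂n| = 1.71×10⁻² / (1.15×10⁻⁴ × 1.12) = 133 m/s
Converting: 133 m/s × 1.944 = 258 knots

258 knots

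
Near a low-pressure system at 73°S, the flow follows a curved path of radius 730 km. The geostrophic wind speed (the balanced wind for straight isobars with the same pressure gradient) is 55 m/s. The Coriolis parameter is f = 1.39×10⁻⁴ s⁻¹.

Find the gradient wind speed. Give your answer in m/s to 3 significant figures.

39.6 m/s

Around a low, centrifugal force acts outward with Coriolis, so pressure-gradient force balances both:
(1/ρ)|∂P/∂n| = fV + V²/R  →  V² + fR·V − fR·V_g = 0
With fR = 1.39×10⁻⁴ × 730×10³ m = 101 m/s:
V = [−fR + √((fR)² + 4 fR V_g)]/2 = [−101 + √(101² + 4×101×55)]/2 = 39.6 m/s
Subgeostrophic (V < V_g = 55 m/s), as expected around a low.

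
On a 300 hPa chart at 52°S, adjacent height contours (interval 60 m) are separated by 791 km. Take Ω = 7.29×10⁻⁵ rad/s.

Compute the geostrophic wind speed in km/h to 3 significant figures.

Coriolis parameter at 52°S:
f = 2Ω sin φ = 2 × 7.29×10⁻⁵ × sin 52° = 1.15×10⁻⁴ s⁻¹
Height gradient: |∂Z/∂n| = 60 m / 791000 m = 7.59×10⁻⁵
On a pressure surface, geostrophic balance gives V_g = (g/f)|∂Z/∂n|:
V_g = 9.81 × 7.59×10⁻⁵ / 1.15×10⁻⁴ = 6.48 m/s
Converting: 6.48 m/s × 3.6 = 23.3 km/h

23.3 km/h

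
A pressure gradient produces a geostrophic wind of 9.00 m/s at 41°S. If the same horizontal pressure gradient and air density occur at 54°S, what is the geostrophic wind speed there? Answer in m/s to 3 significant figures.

With the same pressure gradient and density, V_g ∝ 1/f ∝ 1/sin φ.
V₂ = V₁ · sin φ₁ / sin φ₂ = 9.00 × sin 41° / sin 54°
V₂ = 9.00 × 0.6561/0.8090 = 7.30 m/s

7.30 m/s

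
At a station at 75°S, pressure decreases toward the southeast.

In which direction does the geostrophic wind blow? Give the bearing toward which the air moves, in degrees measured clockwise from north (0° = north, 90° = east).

045°

The pressure-gradient force points toward the southeast (bearing 135°).
Geostrophic balance: in the Southern Hemisphere the Coriolis force deflects motion to the left, so the geostrophic wind blows 90° to the left of the pressure-gradient force (low pressure on the right).
Rotating 135° by 90° counterclockwise gives 045° — the wind blows toward the northeast.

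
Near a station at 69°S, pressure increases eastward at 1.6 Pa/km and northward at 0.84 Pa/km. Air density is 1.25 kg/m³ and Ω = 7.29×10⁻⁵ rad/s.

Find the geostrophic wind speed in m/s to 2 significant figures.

11 m/s

Coriolis parameter at 69°S:
f = 2Ω sin φ = 2 × 7.29×10⁻⁵ × sin 69° = 1.36×10⁻⁴ s⁻¹
In the Southern Hemisphere f is negative: f = −1.36×10⁻⁴ s⁻¹.
Component geostrophic relations (x east, y north):
u_g = −(1/(fρ)) ∂P/∂y,  v_g = (1/(fρ)) ∂P/∂x
u_g = −(0.84×10⁻³)/(−1.36×10⁻⁴ × 1.25) = 4.94 m/s;  v_g = (1.6×10⁻³)/(−1.36×10⁻⁴ × 1.25) = −9.40 m/s
|V_g| = √(u_g² + v_g²) = 10.6 m/s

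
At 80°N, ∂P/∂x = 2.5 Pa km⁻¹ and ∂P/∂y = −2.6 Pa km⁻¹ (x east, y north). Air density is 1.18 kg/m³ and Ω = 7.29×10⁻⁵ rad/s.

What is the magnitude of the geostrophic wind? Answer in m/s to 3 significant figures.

21.3 m/s

Coriolis parameter at 80°N:
f = 2Ω sin φ = 2 × 7.29×10⁻⁵ × sin 80° = 1.44×10⁻⁴ s⁻¹
Component geostrophic relations (x east, y north):
u_g = −(1/(fρ)) ∂P/∂y,  v_g = (1/(fρ)) ∂P/∂x
u_g = −(−2.6×10⁻³)/(1.44×10⁻⁴ × 1.18) = 15.3 m/s;  v_g = (2.5×10⁻³)/(1.44×10⁻⁴ × 1.18) = 14.8 m/s
|V_g| = √(u_g² + v_g²) = 21.3 m/s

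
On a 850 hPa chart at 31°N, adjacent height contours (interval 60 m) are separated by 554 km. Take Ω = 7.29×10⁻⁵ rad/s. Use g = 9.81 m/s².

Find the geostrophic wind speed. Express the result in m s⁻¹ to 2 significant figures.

Coriolis parameter at 31°N:
f = 2Ω sin φ = 2 × 7.29×10⁻⁵ × sin 31° = 7.51×10⁻⁵ s⁻¹
Height gradient: |∂Z/∂n| = 60 m / 554000 m = 1.08×10⁻⁴
On a pressure surface, geostrophic balance gives V_g = (g/f)|∂Z/∂n|:
V_g = 9.81 × 1.08×10⁻⁴ / 7.51×10⁻⁵ = 14.1 m/s

14 m s⁻¹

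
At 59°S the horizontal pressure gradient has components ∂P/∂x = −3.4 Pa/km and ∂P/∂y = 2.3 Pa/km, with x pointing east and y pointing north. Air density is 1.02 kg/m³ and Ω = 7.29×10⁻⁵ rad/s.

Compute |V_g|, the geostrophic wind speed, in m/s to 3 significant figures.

32.2 m/s

Coriolis parameter at 59°S:
f = 2Ω sin φ = 2 × 7.29×10⁻⁵ × sin 59° = 1.25×10⁻⁴ s⁻¹
In the Southern Hemisphere f is negative: f = −1.25×10⁻⁴ s⁻¹.
Component geostrophic relations (x east, y north):
u_g = −(1/(fρ)) ∂P/∂y,  v_g = (1/(fρ)) ∂P/∂x
u_g = −(2.3×10⁻³)/(−1.25×10⁻⁴ × 1.02) = 18.0 m/s;  v_g = (−3.4×10⁻³)/(−1.25×10⁻⁴ × 1.02) = 26.7 m/s
|V_g| = √(u_g² + v_g²) = 32.2 m/s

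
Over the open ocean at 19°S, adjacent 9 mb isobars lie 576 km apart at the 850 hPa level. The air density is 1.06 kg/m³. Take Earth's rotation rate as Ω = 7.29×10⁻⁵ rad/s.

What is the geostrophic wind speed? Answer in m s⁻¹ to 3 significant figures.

31.1 m s⁻¹

Coriolis parameter at 19°S:
f = 2Ω sin φ = 2 × 7.29×10⁻⁵ × sin 19° = 4.75×10⁻⁵ s⁻¹
Pressure gradient: |∂P/∂n| = 900 Pa / 576000 m = 1.56×10⁻³ Pa/m
Geostrophic balance (pressure-gradient force = Coriolis force):
V_g = (1/(fρ)) |∂P/∂n| = 1.56×10⁻³ / (4.75×10⁻⁵ × 1.06) = 31.1 m/s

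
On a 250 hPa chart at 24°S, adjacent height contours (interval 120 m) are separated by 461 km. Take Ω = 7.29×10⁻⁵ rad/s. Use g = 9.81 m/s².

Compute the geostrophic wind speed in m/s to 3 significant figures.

Coriolis parameter at 24°S:
f = 2Ω sin φ = 2 × 7.29×10⁻⁵ × sin 24° = 5.93×10⁻⁵ s⁻¹
Height gradient: |∂Z/∂n| = 120 m / 461000 m = 2.60×10⁻⁴
On a pressure surface, geostrophic balance gives V_g = (g/f)|∂Z/∂n|:
V_g = 9.81 × 2.60×10⁻⁴ / 5.93×10⁻⁵ = 43.1 m/s

43.1 m/s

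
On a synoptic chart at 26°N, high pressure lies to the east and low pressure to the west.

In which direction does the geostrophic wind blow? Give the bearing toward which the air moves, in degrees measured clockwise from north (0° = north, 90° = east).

000°

The pressure-gradient force points toward the west (bearing 270°).
Geostrophic balance: in the Northern Hemisphere the Coriolis force deflects motion to the right, so the geostrophic wind blows 90° to the right of the pressure-gradient force (low pressure on the left).
Rotating 270° by 90° clockwise gives 000° — the wind blows toward the north.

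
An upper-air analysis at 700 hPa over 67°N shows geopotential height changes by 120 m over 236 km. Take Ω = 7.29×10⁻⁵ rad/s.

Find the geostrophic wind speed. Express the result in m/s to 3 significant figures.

Coriolis parameter at 67°N:
f = 2Ω sin φ = 2 × 7.29×10⁻⁵ × sin 67° = 1.34×10⁻⁴ s⁻¹
Height gradient: |∂Z/∂n| = 120 m / 236000 m = 5.08×10⁻⁴
On a pressure surface, geostrophic balance gives V_g = (g/f)|∂Z/∂n|:
V_g = 9.81 × 5.08×10⁻⁴ / 1.34×10⁻⁴ = 37.2 m/s

37.2 m/s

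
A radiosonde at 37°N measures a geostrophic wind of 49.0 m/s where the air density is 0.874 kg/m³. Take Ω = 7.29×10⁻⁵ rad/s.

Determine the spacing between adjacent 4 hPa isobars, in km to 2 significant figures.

110 km

Coriolis parameter at 37°N:
f = 2Ω sin φ = 2 × 7.29×10⁻⁵ × sin 37° = 8.77×10⁻⁵ s⁻¹
Geostrophic balance rearranged: |∂P/∂n| = f ρ V_g
|∂P/∂n| = 8.77×10⁻⁵ × 0.874 × 49.0 = 3.76×10⁻³ Pa/m
Isobar spacing: Δn = ΔP/|∂P/∂n| = 400 Pa / 3.76×10⁻³ Pa/m = 106447 m ≈ 110 km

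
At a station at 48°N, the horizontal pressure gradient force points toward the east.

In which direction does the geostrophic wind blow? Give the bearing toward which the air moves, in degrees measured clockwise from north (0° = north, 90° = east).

The pressure-gradient force points toward the east (bearing 090°).
Geostrophic balance: in the Northern Hemisphere the Coriolis force deflects motion to the right, so the geostrophic wind blows 90° to the right of the pressure-gradient force (low pressure on the left).
Rotating 090° by 90° clockwise gives 180° — the wind blows toward the south.

180°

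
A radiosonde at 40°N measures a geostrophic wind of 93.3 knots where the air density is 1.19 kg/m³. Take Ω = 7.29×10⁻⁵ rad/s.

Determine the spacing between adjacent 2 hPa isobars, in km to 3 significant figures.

37.4 km

Coriolis parameter at 40°N:
f = 2Ω sin φ = 2 × 7.29×10⁻⁵ × sin 40° = 9.37×10⁻⁵ s⁻¹
Wind speed in SI: 93.3 knots = 48.0 m/s
Geostrophic balance rearranged: |∂P/∂n| = f ρ V_g
|∂P/∂n| = 9.37×10⁻⁵ × 1.19 × 48.0 = 5.35×10⁻³ Pa/m
Isobar spacing: Δn = ΔP/|∂P/∂n| = 200 Pa / 5.35×10⁻³ Pa/m = 37363 m ≈ 37.4 km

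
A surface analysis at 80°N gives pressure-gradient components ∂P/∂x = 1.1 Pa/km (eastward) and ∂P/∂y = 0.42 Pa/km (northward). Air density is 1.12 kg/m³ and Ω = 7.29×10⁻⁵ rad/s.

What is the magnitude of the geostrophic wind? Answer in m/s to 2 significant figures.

Coriolis parameter at 80°N:
f = 2Ω sin φ = 2 × 7.29×10⁻⁵ × sin 80° = 1.44×10⁻⁴ s⁻¹
Component geostrophic relations (x east, y north):
u_g = −(1/(fρ)) ∂P/∂y,  v_g = (1/(fρ)) ∂P/∂x
u_g = −(0.42×10⁻³)/(1.44×10⁻⁴ × 1.12) = −2.61 m/s;  v_g = (1.1×10⁻³)/(1.44×10⁻⁴ × 1.12) = 6.84 m/s
|V_g| = √(u_g² + v_g²) = 7.32 m/s

7.3 m/s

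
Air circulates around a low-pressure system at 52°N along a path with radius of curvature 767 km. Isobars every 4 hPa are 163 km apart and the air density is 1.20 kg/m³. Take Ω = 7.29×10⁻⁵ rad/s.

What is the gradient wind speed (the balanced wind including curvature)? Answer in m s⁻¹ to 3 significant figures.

Coriolis parameter at 52°N:
f = 2Ω sin φ = 2 × 7.29×10⁻⁵ × sin 52° = 1.15×10⁻⁴ s⁻¹
Pressure gradient: |∂P/∂n| = 400 Pa / 163000 m = 2.45×10⁻³ Pa/m
Geostrophic speed: V_g = |∂P/∂n|/(fρ) = 2.45×10⁻³/(1.15×10⁻⁴ × 1.20) = 17.8 m/s
Around a low, centrifugal force acts outward with Coriolis, so pressure-gradient force balances both:
(1/ρ)|∂P/∂n| = fV + V²/R  →  V² + fR·V − fR·V_g = 0
With fR = 1.15×10⁻⁴ × 767×10³ m = 88.1 m/s:
V = [−fR + √((fR)² + 4 fR V_g)]/2 = [−88.1 + √(88.1² + 4×88.1×17.8)]/2 = 15.2 m/s
Subgeostrophic (V < V_g = 17.8 m/s), as expected around a low.

15.2 m s⁻¹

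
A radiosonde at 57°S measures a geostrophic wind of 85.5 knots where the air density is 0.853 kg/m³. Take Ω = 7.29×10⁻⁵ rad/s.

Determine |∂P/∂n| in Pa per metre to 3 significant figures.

Coriolis parameter at 57°S:
f = 2Ω sin φ = 2 × 7.29×10⁻⁵ × sin 57° = 1.22×10⁻⁴ s⁻¹
Wind speed in SI: 85.5 knots = 44.0 m/s
Geostrophic balance rearranged: |∂P/∂n| = f ρ V_g
|∂P/∂n| = 1.22×10⁻⁴ × 0.853 × 44.0 = 4.59×10⁻³ Pa/m

4.59×10⁻³ Pa/m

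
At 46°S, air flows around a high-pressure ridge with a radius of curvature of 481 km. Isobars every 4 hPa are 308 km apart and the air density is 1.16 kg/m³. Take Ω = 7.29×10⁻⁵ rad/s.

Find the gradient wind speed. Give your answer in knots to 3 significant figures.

Coriolis parameter at 46°S:
f = 2Ω sin φ = 2 × 7.29×10⁻⁵ × sin 46° = 1.05×10⁻⁴ s⁻¹
Pressure gradient: |∂P/∂n| = 400 Pa / 308000 m = 1.30×10⁻³ Pa/m
Geostrophic speed: V_g = |∂P/∂n|/(fρ) = 1.30×10⁻³/(1.05×10⁻⁴ × 1.16) = 10.7 m/s
Around a high, pressure-gradient force acts outward with centrifugal, so Coriolis balances both:
fV = (1/ρ)|∂P/∂n| + V²/R  →  V² − fR·V + fR·V_g = 0
With fR = 1.05×10⁻⁴ × 481×10³ m = 50.4 m/s:
V = [fR − √((fR)² − 4 fR V_g)]/2 = [50.4 − √(50.4² − 4×50.4×10.7)]/2 = 15.3 m/s
Supergeostrophic (V > V_g = 10.7 m/s), as expected around a high.
Converting: 15.3 m/s × 1.944 = 29.8 knots

29.8 knots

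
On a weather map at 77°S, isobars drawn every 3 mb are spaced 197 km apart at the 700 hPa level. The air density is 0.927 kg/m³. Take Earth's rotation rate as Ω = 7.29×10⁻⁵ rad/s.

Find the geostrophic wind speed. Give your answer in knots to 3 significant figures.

Coriolis parameter at 77°S:
f = 2Ω sin φ = 2 × 7.29×10⁻⁵ × sin 77° = 1.42×10⁻⁴ s⁻¹
Pressure gradient: |∂P/∂n| = 300 Pa / 197000 m = 1.52×10⁻³ Pa/m
Geostrophic balance (pressure-gradient force = Coriolis force):
V_g = (1/(fρ)) |∂P/∂n| = 1.52×10⁻³ / (1.42×10⁻⁴ × 0.927) = 11.6 m/s
Converting: 11.6 m/s × 1.944 = 22.5 knots

22.5 knots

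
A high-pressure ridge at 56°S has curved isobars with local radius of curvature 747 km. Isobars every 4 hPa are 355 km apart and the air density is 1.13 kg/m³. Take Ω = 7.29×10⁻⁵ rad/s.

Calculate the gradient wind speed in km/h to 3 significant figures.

33.1 km/h

Coriolis parameter at 56°S:
f = 2Ω sin φ = 2 × 7.29×10⁻⁵ × sin 56° = 1.21×10⁻⁴ s⁻¹
Pressure gradient: |∂P/∂n| = 400 Pa / 355000 m = 1.13×10⁻³ Pa/m
Geostrophic speed: V_g = |∂P/∂n|/(fρ) = 1.13×10⁻³/(1.21×10⁻⁴ × 1.13) = 8.25 m/s
Around a high, pressure-gradient force acts outward with centrifugal, so Coriolis balances both:
fV = (1/ρ)|∂P/∂n| + V²/R  →  V² − fR·V + fR·V_g = 0
With fR = 1.21×10⁻⁴ × 747×10³ m = 90.3 m/s:
V = [fR − √((fR)² − 4 fR V_g)]/2 = [90.3 − √(90.3² − 4×90.3×8.25)]/2 = 9.18 m/s
Supergeostrophic (V > V_g = 8.25 m/s), as expected around a high.
Converting: 9.18 m/s × 3.6 = 33.1 km/h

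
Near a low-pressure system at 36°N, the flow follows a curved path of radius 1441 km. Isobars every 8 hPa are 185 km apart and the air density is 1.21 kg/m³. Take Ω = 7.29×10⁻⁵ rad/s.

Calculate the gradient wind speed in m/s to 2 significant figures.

Coriolis parameter at 36°N:
f = 2Ω sin φ = 2 × 7.29×10⁻⁵ × sin 36° = 8.57×10⁻⁵ s⁻¹
Pressure gradient: |∂P/∂n| = 800 Pa / 185000 m = 4.32×10⁻³ Pa/m
Geostrophic speed: V_g = |∂P/∂n|/(fρ) = 4.32×10⁻³/(8.57×10⁻⁵ × 1.21) = 41.7 m/s
Around a low, centrifugal force acts outward with Coriolis, so pressure-gradient force balances both:
(1/ρ)|∂P/∂n| = fV + V²/R  →  V² + fR·V − fR·V_g = 0
With fR = 8.57×10⁻⁵ × 1441×10³ m = 123 m/s:
V = [−fR + √((fR)² + 4 fR V_g)]/2 = [−123 + √(123² + 4×123×41.7)]/2 = 32.9 m/s
Subgeostrophic (V < V_g = 41.7 m/s), as expected around a low.

33 m/s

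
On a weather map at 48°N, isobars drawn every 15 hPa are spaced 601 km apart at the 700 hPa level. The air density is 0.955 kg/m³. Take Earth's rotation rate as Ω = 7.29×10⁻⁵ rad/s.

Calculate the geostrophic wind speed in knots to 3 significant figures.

46.9 knots

Coriolis parameter at 48°N:
f = 2Ω sin φ = 2 × 7.29×10⁻⁵ × sin 48° = 1.08×10⁻⁴ s⁻¹
Pressure gradient: |∂P/∂n| = 1500 Pa / 601000 m = 2.50×10⁻³ Pa/m
Geostrophic balance (pressure-gradient force = Coriolis force):
V_g = (1/(fρ)) |∂P/∂n| = 2.50×10⁻³ / (1.08×10⁻⁴ × 0.955) = 24.1 m/s
Converting: 24.1 m/s × 1.944 = 46.9 knots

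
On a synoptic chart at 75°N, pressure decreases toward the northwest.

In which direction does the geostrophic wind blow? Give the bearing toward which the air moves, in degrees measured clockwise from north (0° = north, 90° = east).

045°

The pressure-gradient force points toward the northwest (bearing 315°).
Geostrophic balance: in the Northern Hemisphere the Coriolis force deflects motion to the right, so the geostrophic wind blows 90° to the right of the pressure-gradient force (low pressure on the left).
Rotating 315° by 90° clockwise gives 045° — the wind blows toward the northeast.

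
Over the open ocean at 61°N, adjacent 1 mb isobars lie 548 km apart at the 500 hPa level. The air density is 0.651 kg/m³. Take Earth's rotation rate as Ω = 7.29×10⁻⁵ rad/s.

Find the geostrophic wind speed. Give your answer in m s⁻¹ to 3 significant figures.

Coriolis parameter at 61°N:
f = 2Ω sin φ = 2 × 7.29×10⁻⁵ × sin 61° = 1.28×10⁻⁴ s⁻¹
Pressure gradient: |∂P/∂n| = 100 Pa / 548000 m = 1.82×10⁻⁴ Pa/m
Geostrophic balance (pressure-gradient force = Coriolis force):
V_g = (1/(fρ)) |∂P/∂n| = 1.82×10⁻⁴ / (1.28×10⁻⁴ × 0.651) = 2.20 m/s

2.20 m s⁻¹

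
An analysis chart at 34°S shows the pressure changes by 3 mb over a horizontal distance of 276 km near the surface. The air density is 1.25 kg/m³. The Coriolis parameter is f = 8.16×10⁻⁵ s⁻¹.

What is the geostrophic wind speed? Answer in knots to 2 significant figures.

Pressure gradient: |∂P/∂n| = 300 Pa / 276000 m = 1.09×10⁻³ Pa/m
Geostrophic balance (pressure-gradient force = Coriolis force):
V_g = (1/(fρ)) |∂P/∂n| = 1.09×10⁻³ / (8.16×10⁻⁵ × 1.25) = 10.7 m/s
Converting: 10.7 m/s × 1.944 = 21 knots

21 knots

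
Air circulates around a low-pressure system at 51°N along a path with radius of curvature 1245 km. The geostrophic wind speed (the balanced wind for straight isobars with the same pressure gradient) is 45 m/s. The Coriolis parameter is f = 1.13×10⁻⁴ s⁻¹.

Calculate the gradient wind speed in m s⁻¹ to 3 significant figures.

Around a low, centrifugal force acts outward with Coriolis, so pressure-gradient force balances both:
(1/ρ)|∂P/∂n| = fV + V²/R  →  V² + fR·V − fR·V_g = 0
With fR = 1.13×10⁻⁴ × 1245×10³ m = 141 m/s:
V = [−fR + √((fR)² + 4 fR V_g)]/2 = [−141 + √(141² + 4×141×45)]/2 = 35.9 m/s
Subgeostrophic (V < V_g = 45 m/s), as expected around a low.

35.9 m s⁻¹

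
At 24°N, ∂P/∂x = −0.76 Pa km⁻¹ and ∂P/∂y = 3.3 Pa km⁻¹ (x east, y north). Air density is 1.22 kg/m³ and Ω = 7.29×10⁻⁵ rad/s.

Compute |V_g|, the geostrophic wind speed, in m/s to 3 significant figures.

46.8 m/s

Coriolis parameter at 24°N:
f = 2Ω sin φ = 2 × 7.29×10⁻⁵ × sin 24° = 5.93×10⁻⁵ s⁻¹
Component geostrophic relations (x east, y north):
u_g = −(1/(fρ)) ∂P/∂y,  v_g = (1/(fρ)) ∂P/∂x
u_g = −(3.3×10⁻³)/(5.93×10⁻⁵ × 1.22) = −45.6 m/s;  v_g = (−0.76×10⁻³)/(5.93×10⁻⁵ × 1.22) = −10.5 m/s
|V_g| = √(u_g² + v_g²) = 46.8 m/s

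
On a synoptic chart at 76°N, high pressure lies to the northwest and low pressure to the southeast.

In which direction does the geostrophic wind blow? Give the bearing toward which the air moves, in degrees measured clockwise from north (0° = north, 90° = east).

225°

The pressure-gradient force points toward the southeast (bearing 135°).
Geostrophic balance: in the Northern Hemisphere the Coriolis force deflects motion to the right, so the geostrophic wind blows 90° to the right of the pressure-gradient force (low pressure on the left).
Rotating 135° by 90° clockwise gives 225° — the wind blows toward the southwest.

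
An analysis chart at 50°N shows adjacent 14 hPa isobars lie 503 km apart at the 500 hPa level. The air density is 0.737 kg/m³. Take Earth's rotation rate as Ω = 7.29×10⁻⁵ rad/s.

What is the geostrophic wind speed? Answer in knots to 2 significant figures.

66 knots

Coriolis parameter at 50°N:
f = 2Ω sin φ = 2 × 7.29×10⁻⁵ × sin 50° = 1.12×10⁻⁴ s⁻¹
Pressure gradient: |∂P/∂n| = 1400 Pa / 503000 m = 2.78×10⁻³ Pa/m
Geostrophic balance (pressure-gradient force = Coriolis force):
V_g = (1/(fρ)) |∂P/∂n| = 2.78×10⁻³ / (1.12×10⁻⁴ × 0.737) = 33.8 m/s
Converting: 33.8 m/s × 1.944 = 66 knots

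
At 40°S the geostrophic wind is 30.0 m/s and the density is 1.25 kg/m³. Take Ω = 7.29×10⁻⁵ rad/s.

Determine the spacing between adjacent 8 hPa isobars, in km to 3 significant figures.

Coriolis parameter at 40°S:
f = 2Ω sin φ = 2 × 7.29×10⁻⁵ × sin 40° = 9.37×10⁻⁵ s⁻¹
Geostrophic balance rearranged: |∂P/∂n| = f ρ V_g
|∂P/∂n| = 9.37×10⁻⁵ × 1.25 × 30.0 = 3.51×10⁻³ Pa/m
Isobar spacing: Δn = ΔP/|∂P/∂n| = 800 Pa / 3.51×10⁻³ Pa/m = 227632 m ≈ 228 km

228 km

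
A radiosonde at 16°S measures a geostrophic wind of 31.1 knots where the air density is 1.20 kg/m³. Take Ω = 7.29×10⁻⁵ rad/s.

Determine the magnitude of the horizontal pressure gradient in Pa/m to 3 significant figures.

7.72×10⁻⁴ Pa/m

Coriolis parameter at 16°S:
f = 2Ω sin φ = 2 × 7.29×10⁻⁵ × sin 16° = 4.02×10⁻⁵ s⁻¹
Wind speed in SI: 31.1 knots = 16.0 m/s
Geostrophic balance rearranged: |∂P/∂n| = f ρ V_g
|∂P/∂n| = 4.02×10⁻⁵ × 1.20 × 16.0 = 7.72×10⁻⁴ Pa/m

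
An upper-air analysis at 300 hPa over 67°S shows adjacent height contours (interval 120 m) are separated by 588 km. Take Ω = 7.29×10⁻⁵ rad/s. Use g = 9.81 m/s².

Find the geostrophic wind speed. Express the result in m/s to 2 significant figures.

15 m/s

Coriolis parameter at 67°S:
f = 2Ω sin φ = 2 × 7.29×10⁻⁵ × sin 67° = 1.34×10⁻⁴ s⁻¹
Height gradient: |∂Z/∂n| = 120 m / 588000 m = 2.04×10⁻⁴
On a pressure surface, geostrophic balance gives V_g = (g/f)|∂Z/∂n|:
V_g = 9.81 × 2.04×10⁻⁴ / 1.34×10⁻⁴ = 14.9 m/s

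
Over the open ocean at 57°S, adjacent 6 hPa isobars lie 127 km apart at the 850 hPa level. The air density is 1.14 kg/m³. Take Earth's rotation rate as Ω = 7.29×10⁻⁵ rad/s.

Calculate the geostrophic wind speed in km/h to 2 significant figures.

Coriolis parameter at 57°S:
f = 2Ω sin φ = 2 × 7.29×10⁻⁵ × sin 57° = 1.22×10⁻⁴ s⁻¹
Pressure gradient: |∂P/∂n| = 600 Pa / 127000 m = 4.72×10⁻³ Pa/m
Geostrophic balance (pressure-gradient force = Coriolis force):
V_g = (1/(fρ)) |∂P/∂n| = 4.72×10⁻³ / (1.22×10⁻⁴ × 1.14) = 33.9 m/s
Converting: 33.9 m/s × 3.6 = 120 km/h

120 km/h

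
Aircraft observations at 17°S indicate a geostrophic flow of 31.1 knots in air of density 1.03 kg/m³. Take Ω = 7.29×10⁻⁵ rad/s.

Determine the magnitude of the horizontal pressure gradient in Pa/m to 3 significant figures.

Coriolis parameter at 17°S:
f = 2Ω sin φ = 2 × 7.29×10⁻⁵ × sin 17° = 4.26×10⁻⁵ s⁻¹
Wind speed in SI: 31.1 knots = 16.0 m/s
Geostrophic balance rearranged: |∂P/∂n| = f ρ V_g
|∂P/∂n| = 4.26×10⁻⁵ × 1.03 × 16.0 = 7.02×10⁻⁴ Pa/m

7.02×10⁻⁴ Pa/m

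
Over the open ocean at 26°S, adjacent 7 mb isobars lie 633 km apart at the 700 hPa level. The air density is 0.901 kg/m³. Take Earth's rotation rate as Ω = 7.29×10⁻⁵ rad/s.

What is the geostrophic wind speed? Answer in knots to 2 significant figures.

Coriolis parameter at 26°S:
f = 2Ω sin φ = 2 × 7.29×10⁻⁵ × sin 26° = 6.39×10⁻⁵ s⁻¹
Pressure gradient: |∂P/∂n| = 700 Pa / 633000 m = 1.11×10⁻³ Pa/m
Geostrophic balance (pressure-gradient force = Coriolis force):
V_g = (1/(fρ)) |∂P/∂n| = 1.11×10⁻³ / (6.39×10⁻⁵ × 0.901) = 19.2 m/s
Converting: 19.2 m/s × 1.944 = 37 knots

37 knots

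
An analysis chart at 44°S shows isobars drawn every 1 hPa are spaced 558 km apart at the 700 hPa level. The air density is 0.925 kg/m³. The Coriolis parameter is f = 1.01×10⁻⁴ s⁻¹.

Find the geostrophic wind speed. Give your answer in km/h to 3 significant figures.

Pressure gradient: |∂P/∂n| = 100 Pa / 558000 m = 1.79×10⁻⁴ Pa/m
Geostrophic balance (pressure-gradient force = Coriolis force):
V_g = (1/(fρ)) |∂P/∂n| = 1.79×10⁻⁴ / (1.01×10⁻⁴ × 0.925) = 1.92 m/s
Converting: 1.92 m/s × 3.6 = 6.91 km/h

6.91 km/h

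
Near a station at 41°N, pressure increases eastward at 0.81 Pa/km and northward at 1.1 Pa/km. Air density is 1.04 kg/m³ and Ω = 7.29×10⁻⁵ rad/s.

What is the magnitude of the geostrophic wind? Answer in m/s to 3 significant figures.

13.7 m/s

Coriolis parameter at 41°N:
f = 2Ω sin φ = 2 × 7.29×10⁻⁵ × sin 41° = 9.57×10⁻⁵ s⁻¹
Component geostrophic relations (x east, y north):
u_g = −(1/(fρ)) ∂P/∂y,  v_g = (1/(fρ)) ∂P/∂x
u_g = −(1.1×10⁻³)/(9.57×10⁻⁵ × 1.04) = −11.1 m/s;  v_g = (0.81×10⁻³)/(9.57×10⁻⁵ × 1.04) = 8.14 m/s
|V_g| = √(u_g² + v_g²) = 13.7 m/s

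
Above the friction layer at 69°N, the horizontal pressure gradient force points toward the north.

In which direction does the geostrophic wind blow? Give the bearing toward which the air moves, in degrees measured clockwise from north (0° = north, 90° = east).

090°

The pressure-gradient force points toward the north (bearing 000°).
Geostrophic balance: in the Northern Hemisphere the Coriolis force deflects motion to the right, so the geostrophic wind blows 90° to the right of the pressure-gradient force (low pressure on the left).
Rotating 000° by 90° clockwise gives 090° — the wind blows toward the east.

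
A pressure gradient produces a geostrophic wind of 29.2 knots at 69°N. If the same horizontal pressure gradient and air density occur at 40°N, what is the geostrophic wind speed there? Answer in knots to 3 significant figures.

42.4 knots

With the same pressure gradient and density, V_g ∝ 1/f ∝ 1/sin φ.
V₂ = V₁ · sin φ₁ / sin φ₂ = 29.2 × sin 69° / sin 40°
V₂ = 29.2 × 0.9336/0.6428 = 42.4 knots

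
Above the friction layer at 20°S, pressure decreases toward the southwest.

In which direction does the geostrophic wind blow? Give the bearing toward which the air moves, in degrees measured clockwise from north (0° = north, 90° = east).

The pressure-gradient force points toward the southwest (bearing 225°).
Geostrophic balance: in the Southern Hemisphere the Coriolis force deflects motion to the left, so the geostrophic wind blows 90° to the left of the pressure-gradient force (low pressure on the right).
Rotating 225° by 90° counterclockwise gives 135° — the wind blows toward the southeast.

135°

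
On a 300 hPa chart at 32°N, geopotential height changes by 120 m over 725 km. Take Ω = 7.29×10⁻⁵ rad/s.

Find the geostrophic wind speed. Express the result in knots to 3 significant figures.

40.9 knots

Coriolis parameter at 32°N:
f = 2Ω sin φ = 2 × 7.29×10⁻⁵ × sin 32° = 7.73×10⁻⁵ s⁻¹
Height gradient: |∂Z/∂n| = 120 m / 725000 m = 1.66×10⁻⁴
On a pressure surface, geostrophic balance gives V_g = (g/f)|∂Z/∂n|:
V_g = 9.81 × 1.66×10⁻⁴ / 7.73×10⁻⁵ = 21.0 m/s
Converting: 21.0 m/s × 1.944 = 40.9 knots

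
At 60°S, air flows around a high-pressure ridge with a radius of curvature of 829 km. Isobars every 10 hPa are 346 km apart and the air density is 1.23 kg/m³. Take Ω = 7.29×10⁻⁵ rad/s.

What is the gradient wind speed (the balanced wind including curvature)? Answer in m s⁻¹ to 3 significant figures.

24.2 m s⁻¹

Coriolis parameter at 60°S:
f = 2Ω sin φ = 2 × 7.29×10⁻⁵ × sin 60° = 1.26×10⁻⁴ s⁻¹
Pressure gradient: |∂P/∂n| = 1000 Pa / 346000 m = 2.89×10⁻³ Pa/m
Geostrophic speed: V_g = |∂P/∂n|/(fρ) = 2.89×10⁻³/(1.26×10⁻⁴ × 1.23) = 18.6 m/s
Around a high, pressure-gradient force acts outward with centrifugal, so Coriolis balances both:
fV = (1/ρ)|∂P/∂n| + V²/R  →  V² − fR·V + fR·V_g = 0
With fR = 1.26×10⁻⁴ × 829×10³ m = 105 m/s:
V = [fR − √((fR)² − 4 fR V_g)]/2 = [105 − √(105² − 4×105×18.6)]/2 = 24.2 m/s
Supergeostrophic (V > V_g = 18.6 m/s), as expected around a high.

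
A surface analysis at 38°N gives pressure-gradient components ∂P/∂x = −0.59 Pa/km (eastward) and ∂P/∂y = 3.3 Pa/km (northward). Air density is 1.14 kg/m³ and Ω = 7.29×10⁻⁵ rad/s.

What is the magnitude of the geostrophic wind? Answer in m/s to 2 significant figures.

33 m/s

Coriolis parameter at 38°N:
f = 2Ω sin φ = 2 × 7.29×10⁻⁵ × sin 38° = 8.98×10⁻⁵ s⁻¹
Component geostrophic relations (x east, y north):
u_g = −(1/(fρ)) ∂P/∂y,  v_g = (1/(fρ)) ∂P/∂x
u_g = −(3.3×10⁻³)/(8.98×10⁻⁵ × 1.14) = −32.2 m/s;  v_g = (−0.59×10⁻³)/(8.98×10⁻⁵ × 1.14) = −5.77 m/s
|V_g| = √(u_g² + v_g²) = 32.8 m/s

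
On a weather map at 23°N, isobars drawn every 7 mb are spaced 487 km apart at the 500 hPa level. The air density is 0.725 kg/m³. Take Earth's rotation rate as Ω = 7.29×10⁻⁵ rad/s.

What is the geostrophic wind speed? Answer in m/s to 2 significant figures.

35 m/s

Coriolis parameter at 23°N:
f = 2Ω sin φ = 2 × 7.29×10⁻⁵ × sin 23° = 5.70×10⁻⁵ s⁻¹
Pressure gradient: |∂P/∂n| = 700 Pa / 487000 m = 1.44×10⁻³ Pa/m
Geostrophic balance (pressure-gradient force = Coriolis force):
V_g = (1/(fρ)) |∂P/∂n| = 1.44×10⁻³ / (5.70×10⁻⁵ × 0.725) = 34.8 m/s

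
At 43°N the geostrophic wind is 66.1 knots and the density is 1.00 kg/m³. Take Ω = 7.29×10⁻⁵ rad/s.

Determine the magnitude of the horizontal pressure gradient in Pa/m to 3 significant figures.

3.38×10⁻³ Pa/m

Coriolis parameter at 43°N:
f = 2Ω sin φ = 2 × 7.29×10⁻⁵ × sin 43° = 9.94×10⁻⁵ s⁻¹
Wind speed in SI: 66.1 knots = 34.0 m/s
Geostrophic balance rearranged: |∂P/∂n| = f ρ V_g
|∂P/∂n| = 9.94×10⁻⁵ × 1.00 × 34.0 = 3.38×10⁻³ Pa/m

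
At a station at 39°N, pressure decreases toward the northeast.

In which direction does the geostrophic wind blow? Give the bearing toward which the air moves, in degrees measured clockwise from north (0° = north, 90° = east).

The pressure-gradient force points toward the northeast (bearing 045°).
Geostrophic balance: in the Northern Hemisphere the Coriolis force deflects motion to the right, so the geostrophic wind blows 90° to the right of the pressure-gradient force (low pressure on the left).
Rotating 045° by 90° clockwise gives 135° — the wind blows toward the southeast.

135°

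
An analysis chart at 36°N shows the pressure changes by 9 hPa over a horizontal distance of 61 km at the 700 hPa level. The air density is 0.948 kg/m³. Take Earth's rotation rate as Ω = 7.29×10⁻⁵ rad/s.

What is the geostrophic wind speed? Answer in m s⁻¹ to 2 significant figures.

Coriolis parameter at 36°N:
f = 2Ω sin φ = 2 × 7.29×10⁻⁵ × sin 36° = 8.57×10⁻⁵ s⁻¹
Pressure gradient: |∂P/∂n| = 900 Pa / 61000 m = 1.48×10⁻² Pa/m
Geostrophic balance (pressure-gradient force = Coriolis force):
V_g = (1/(fρ)) |∂P/∂n| = 1.48×10⁻² / (8.57×10⁻⁵ × 0.948) = 182 m/s

180 m s⁻¹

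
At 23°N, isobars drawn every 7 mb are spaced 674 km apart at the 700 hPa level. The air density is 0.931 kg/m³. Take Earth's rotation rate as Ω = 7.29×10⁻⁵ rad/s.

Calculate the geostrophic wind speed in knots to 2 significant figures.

Coriolis parameter at 23°N:
f = 2Ω sin φ = 2 × 7.29×10⁻⁵ × sin 23° = 5.70×10⁻⁵ s⁻¹
Pressure gradient: |∂P/∂n| = 700 Pa / 674000 m = 1.04×10⁻³ Pa/m
Geostrophic balance (pressure-gradient force = Coriolis force):
V_g = (1/(fρ)) |∂P/∂n| = 1.04×10⁻³ / (5.70×10⁻⁵ × 0.931) = 19.6 m/s
Converting: 19.6 m/s × 1.944 = 38 knots

38 knots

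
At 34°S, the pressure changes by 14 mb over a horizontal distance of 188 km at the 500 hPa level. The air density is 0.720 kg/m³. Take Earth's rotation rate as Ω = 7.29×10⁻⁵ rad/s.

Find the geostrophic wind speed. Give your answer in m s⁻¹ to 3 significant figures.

127 m s⁻¹

Coriolis parameter at 34°S:
f = 2Ω sin φ = 2 × 7.29×10⁻⁵ × sin 34° = 8.15×10⁻⁵ s⁻¹
Pressure gradient: |∂P/∂n| = 1400 Pa / 188000 m = 7.45×10⁻³ Pa/m
Geostrophic balance (pressure-gradient force = Coriolis force):
V_g = (1/(fρ)) |∂P/∂n| = 7.45×10⁻³ / (8.15×10⁻⁵ × 0.720) = 127 m/s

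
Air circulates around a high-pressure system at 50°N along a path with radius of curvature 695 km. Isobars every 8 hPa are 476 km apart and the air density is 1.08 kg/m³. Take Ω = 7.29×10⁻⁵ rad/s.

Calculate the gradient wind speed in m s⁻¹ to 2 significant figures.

Coriolis parameter at 50°N:
f = 2Ω sin φ = 2 × 7.29×10⁻⁵ × sin 50° = 1.12×10⁻⁴ s⁻¹
Pressure gradient: |∂P/∂n| = 800 Pa / 476000 m = 1.68×10⁻³ Pa/m
Geostrophic speed: V_g = |∂P/∂n|/(fρ) = 1.68×10⁻³/(1.12×10⁻⁴ × 1.08) = 13.9 m/s
Around a high, pressure-gradient force acts outward with centrifugal, so Coriolis balances both:
fV = (1/ρ)|∂P/∂n| + V²/R  →  V² − fR·V + fR·V_g = 0
With fR = 1.12×10⁻⁴ × 695×10³ m = 77.6 m/s:
V = [fR − √((fR)² − 4 fR V_g)]/2 = [77.6 − √(77.6² − 4×77.6×13.9)]/2 = 18.2 m/s
Supergeostrophic (V > V_g = 13.9 m/s), as expected around a high.

18 m s⁻¹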